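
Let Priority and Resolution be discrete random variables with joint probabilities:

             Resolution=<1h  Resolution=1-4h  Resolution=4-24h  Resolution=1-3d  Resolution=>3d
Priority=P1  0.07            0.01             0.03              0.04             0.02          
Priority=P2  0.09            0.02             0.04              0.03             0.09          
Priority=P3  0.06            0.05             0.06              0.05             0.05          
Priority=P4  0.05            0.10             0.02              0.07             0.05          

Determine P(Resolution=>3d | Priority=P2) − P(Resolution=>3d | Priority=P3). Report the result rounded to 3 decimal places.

P(Priority=P2) = 0.09 + 0.02 + 0.04 + 0.03 + 0.09 = 0.27; P(Resolution=>3d | Priority=P2) = 0.09/0.27 = 0.3333.
P(Priority=P3) = 0.06 + 0.05 + 0.06 + 0.05 + 0.05 = 0.27; P(Resolution=>3d | Priority=P3) = 0.05/0.27 = 0.1852.
Difference = 0.148.

0.148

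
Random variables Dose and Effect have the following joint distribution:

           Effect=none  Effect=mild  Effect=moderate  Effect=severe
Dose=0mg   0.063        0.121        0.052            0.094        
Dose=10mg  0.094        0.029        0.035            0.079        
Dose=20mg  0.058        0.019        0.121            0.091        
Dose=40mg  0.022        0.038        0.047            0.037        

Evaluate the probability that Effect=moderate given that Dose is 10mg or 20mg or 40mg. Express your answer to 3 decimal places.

P(Dose=10mg) = 0.094 + 0.029 + 0.035 + 0.079 = 0.237.
P(Dose=20mg) = 0.058 + 0.019 + 0.121 + 0.091 = 0.289.
P(Dose=40mg) = 0.022 + 0.038 + 0.047 + 0.037 = 0.144.
P(Dose ∈ {10mg, 20mg, 40mg}) = 0.237 + 0.289 + 0.144 = 0.670; P(Effect=moderate, Dose ∈ {10mg, 20mg, 40mg}) = 0.035 + 0.121 + 0.047 = 0.203.
P(Effect=moderate | Dose ∈ {10mg, 20mg, 40mg}) = 0.203/0.670 = 0.303.

0.303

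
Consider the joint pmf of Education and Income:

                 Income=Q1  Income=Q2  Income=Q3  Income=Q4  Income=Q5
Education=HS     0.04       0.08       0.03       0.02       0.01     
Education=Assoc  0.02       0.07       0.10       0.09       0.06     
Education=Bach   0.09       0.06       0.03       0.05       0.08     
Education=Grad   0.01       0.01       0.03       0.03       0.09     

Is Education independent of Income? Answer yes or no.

no

P(Education=Grad) = 0.17 and P(Income=Q5) = 0.24, so their product is 0.0408, but P(Education=Grad, Income=Q5) = 0.09. Since these differ, Education and Income are not independent.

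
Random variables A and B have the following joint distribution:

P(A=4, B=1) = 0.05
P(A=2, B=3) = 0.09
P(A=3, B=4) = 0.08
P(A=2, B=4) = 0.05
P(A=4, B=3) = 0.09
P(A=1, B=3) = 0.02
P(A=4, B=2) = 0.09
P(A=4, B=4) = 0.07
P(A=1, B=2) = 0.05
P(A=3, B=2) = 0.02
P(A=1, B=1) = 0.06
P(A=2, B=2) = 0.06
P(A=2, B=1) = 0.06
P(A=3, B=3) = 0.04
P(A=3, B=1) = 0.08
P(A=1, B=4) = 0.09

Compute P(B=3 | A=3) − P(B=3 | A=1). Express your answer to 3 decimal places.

P(A=3) = 0.08 + 0.02 + 0.04 + 0.08 = 0.22; P(B=3 | A=3) = 0.04/0.22 = 0.1818.
P(A=1) = 0.06 + 0.05 + 0.02 + 0.09 = 0.22; P(B=3 | A=1) = 0.02/0.22 = 0.0909.
Difference = 0.091.

0.091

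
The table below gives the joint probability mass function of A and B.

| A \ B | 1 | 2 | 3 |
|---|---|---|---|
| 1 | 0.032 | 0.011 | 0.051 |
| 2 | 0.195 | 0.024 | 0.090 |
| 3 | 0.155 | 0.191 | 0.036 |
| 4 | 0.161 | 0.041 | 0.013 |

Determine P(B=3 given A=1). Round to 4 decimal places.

0.5426

P(A=1) = 0.032 + 0.011 + 0.051 = 0.094.
P(B=3 | A=1) = 0.051/0.094 = 0.5426.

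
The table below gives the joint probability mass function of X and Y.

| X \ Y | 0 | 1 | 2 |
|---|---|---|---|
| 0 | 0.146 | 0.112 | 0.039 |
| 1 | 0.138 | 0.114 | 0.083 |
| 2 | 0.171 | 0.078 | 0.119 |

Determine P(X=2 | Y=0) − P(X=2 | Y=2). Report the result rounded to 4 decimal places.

P(Y=0) = 0.146 + 0.138 + 0.171 = 0.455; P(X=2 | Y=0) = 0.171/0.455 = 0.37582.
P(Y=2) = 0.039 + 0.083 + 0.119 = 0.241; P(X=2 | Y=2) = 0.119/0.241 = 0.49378.
Difference = -0.1180.

-0.1180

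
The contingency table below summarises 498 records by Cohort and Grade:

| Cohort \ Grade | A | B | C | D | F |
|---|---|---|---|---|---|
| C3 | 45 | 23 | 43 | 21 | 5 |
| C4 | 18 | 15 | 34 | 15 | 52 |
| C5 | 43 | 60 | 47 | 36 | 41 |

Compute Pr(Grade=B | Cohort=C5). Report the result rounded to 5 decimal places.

Total with Cohort=C5: 43 + 60 + 47 + 36 + 41 = 227.
P(Grade=B | Cohort=C5) = 60/227 = 0.26432.

0.26432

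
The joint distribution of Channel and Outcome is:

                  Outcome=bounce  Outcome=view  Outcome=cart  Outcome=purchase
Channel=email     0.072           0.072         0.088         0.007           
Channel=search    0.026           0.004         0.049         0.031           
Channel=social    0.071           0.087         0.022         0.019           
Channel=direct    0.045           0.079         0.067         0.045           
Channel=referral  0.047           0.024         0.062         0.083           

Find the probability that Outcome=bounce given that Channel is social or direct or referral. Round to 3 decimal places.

0.250

P(Channel=social) = 0.071 + 0.087 + 0.022 + 0.019 = 0.199.
P(Channel=direct) = 0.045 + 0.079 + 0.067 + 0.045 = 0.236.
P(Channel=referral) = 0.047 + 0.024 + 0.062 + 0.083 = 0.216.
P(Channel ∈ {social, direct, referral}) = 0.199 + 0.236 + 0.216 = 0.651; P(Outcome=bounce, Channel ∈ {social, direct, referral}) = 0.071 + 0.045 + 0.047 = 0.163.
P(Outcome=bounce | Channel ∈ {social, direct, referral}) = 0.163/0.651 = 0.250.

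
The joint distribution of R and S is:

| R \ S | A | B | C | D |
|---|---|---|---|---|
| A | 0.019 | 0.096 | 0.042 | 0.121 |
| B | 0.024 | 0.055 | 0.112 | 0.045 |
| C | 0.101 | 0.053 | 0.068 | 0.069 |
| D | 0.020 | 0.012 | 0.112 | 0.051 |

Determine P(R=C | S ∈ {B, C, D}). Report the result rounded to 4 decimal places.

P(S=B) = 0.096 + 0.055 + 0.053 + 0.012 = 0.216.
P(S=C) = 0.042 + 0.112 + 0.068 + 0.112 = 0.334.
P(S=D) = 0.121 + 0.045 + 0.069 + 0.051 = 0.286.
P(S ∈ {B, C, D}) = 0.216 + 0.334 + 0.286 = 0.836; P(R=C, S ∈ {B, C, D}) = 0.053 + 0.068 + 0.069 = 0.190.
P(R=C | S ∈ {B, C, D}) = 0.190/0.836 = 0.2273.

0.2273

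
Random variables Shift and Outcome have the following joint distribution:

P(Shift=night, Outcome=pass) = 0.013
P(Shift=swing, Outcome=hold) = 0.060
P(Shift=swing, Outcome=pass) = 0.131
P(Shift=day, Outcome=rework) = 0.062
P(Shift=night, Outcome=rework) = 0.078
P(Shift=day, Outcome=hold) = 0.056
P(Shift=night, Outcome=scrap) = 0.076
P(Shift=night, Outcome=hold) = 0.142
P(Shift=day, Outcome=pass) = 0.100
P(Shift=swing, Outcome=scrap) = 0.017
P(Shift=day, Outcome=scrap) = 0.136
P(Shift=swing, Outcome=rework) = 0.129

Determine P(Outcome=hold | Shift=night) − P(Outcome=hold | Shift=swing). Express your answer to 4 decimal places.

P(Shift=night) = 0.013 + 0.078 + 0.076 + 0.142 = 0.309; P(Outcome=hold | Shift=night) = 0.142/0.309 = 0.45955.
P(Shift=swing) = 0.131 + 0.129 + 0.017 + 0.060 = 0.337; P(Outcome=hold | Shift=swing) = 0.060/0.337 = 0.17804.
Difference = 0.2815.

0.2815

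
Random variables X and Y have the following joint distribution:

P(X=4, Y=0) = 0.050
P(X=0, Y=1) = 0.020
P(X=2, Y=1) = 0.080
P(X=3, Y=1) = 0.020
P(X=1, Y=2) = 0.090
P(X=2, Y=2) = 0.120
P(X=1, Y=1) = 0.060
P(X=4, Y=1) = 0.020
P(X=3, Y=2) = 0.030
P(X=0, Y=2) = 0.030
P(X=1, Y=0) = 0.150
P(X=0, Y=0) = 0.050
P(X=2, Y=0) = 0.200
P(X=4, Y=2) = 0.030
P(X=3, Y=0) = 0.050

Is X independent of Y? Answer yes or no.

yes

Every cell satisfies P(X,Y) = P(X)·P(Y). For instance P(X=2) = 0.400, P(Y=0) = 0.500, and 0.400×0.500 = 0.200 matches the joint entry. So X and Y are independent.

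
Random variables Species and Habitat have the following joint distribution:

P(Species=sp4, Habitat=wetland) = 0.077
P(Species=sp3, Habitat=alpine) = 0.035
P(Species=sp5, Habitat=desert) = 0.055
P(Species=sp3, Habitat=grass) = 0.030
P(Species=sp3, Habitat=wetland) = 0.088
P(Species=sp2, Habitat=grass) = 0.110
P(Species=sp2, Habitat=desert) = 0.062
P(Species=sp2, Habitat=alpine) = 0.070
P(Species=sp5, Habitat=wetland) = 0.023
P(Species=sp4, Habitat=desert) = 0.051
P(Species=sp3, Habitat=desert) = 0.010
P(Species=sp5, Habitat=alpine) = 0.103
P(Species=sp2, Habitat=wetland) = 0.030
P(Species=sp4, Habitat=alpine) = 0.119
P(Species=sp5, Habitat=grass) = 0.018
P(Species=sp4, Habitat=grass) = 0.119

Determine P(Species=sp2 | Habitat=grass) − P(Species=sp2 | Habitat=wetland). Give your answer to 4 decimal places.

0.2595

P(Habitat=grass) = 0.110 + 0.030 + 0.119 + 0.018 = 0.277; P(Species=sp2 | Habitat=grass) = 0.110/0.277 = 0.39711.
P(Habitat=wetland) = 0.030 + 0.088 + 0.077 + 0.023 = 0.218; P(Species=sp2 | Habitat=wetland) = 0.030/0.218 = 0.13761.
Difference = 0.2595.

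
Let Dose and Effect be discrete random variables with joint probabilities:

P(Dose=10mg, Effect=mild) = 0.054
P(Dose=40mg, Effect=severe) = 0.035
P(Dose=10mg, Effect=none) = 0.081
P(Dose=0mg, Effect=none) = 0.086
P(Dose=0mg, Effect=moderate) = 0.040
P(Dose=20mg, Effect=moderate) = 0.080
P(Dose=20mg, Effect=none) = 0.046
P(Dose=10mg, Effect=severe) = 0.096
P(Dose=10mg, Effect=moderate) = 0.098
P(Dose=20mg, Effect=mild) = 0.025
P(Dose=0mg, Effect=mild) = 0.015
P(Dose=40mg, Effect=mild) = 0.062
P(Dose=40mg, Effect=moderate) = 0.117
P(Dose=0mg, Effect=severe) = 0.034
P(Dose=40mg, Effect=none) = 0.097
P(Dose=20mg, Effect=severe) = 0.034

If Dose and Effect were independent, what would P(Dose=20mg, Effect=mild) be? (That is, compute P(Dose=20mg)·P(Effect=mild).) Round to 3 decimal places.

0.029

P(Dose=20mg) = 0.046 + 0.025 + 0.080 + 0.034 = 0.185.
P(Effect=mild) = 0.015 + 0.054 + 0.025 + 0.062 = 0.156.
Product: 0.185 × 0.156 = 0.029.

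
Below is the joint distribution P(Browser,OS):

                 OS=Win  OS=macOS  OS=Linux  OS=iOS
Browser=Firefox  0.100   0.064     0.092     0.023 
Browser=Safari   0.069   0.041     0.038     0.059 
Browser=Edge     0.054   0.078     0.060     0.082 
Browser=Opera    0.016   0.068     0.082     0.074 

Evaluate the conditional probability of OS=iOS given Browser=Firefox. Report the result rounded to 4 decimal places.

0.0824

P(Browser=Firefox) = 0.100 + 0.064 + 0.092 + 0.023 = 0.279.
P(OS=iOS | Browser=Firefox) = 0.023/0.279 = 0.0824.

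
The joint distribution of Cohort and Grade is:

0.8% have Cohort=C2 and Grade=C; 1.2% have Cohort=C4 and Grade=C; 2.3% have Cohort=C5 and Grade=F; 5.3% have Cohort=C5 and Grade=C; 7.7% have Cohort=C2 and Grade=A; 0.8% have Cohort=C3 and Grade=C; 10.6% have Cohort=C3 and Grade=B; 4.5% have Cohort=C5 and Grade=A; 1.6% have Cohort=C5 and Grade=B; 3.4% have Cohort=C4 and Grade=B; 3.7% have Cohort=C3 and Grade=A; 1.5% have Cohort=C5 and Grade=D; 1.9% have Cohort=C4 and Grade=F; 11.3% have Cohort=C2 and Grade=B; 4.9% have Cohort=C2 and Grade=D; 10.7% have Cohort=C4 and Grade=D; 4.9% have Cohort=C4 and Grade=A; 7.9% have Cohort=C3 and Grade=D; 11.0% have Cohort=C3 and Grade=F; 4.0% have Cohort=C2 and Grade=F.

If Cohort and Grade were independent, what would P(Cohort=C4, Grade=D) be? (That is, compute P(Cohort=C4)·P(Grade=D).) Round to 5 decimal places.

P(Cohort=C4) = 0.049 + 0.034 + 0.012 + 0.107 + 0.019 = 0.221.
P(Grade=D) = 0.049 + 0.079 + 0.107 + 0.015 = 0.250.
Product: 0.221 × 0.250 = 0.05525.

0.05525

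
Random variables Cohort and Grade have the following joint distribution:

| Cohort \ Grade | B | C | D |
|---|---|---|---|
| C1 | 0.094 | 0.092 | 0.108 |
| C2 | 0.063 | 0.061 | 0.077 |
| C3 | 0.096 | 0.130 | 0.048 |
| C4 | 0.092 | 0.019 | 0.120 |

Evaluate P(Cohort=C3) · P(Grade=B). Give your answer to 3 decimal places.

0.095

P(Cohort=C3) = 0.096 + 0.130 + 0.048 = 0.274.
P(Grade=B) = 0.094 + 0.063 + 0.096 + 0.092 = 0.345.
Product: 0.274 × 0.345 = 0.095.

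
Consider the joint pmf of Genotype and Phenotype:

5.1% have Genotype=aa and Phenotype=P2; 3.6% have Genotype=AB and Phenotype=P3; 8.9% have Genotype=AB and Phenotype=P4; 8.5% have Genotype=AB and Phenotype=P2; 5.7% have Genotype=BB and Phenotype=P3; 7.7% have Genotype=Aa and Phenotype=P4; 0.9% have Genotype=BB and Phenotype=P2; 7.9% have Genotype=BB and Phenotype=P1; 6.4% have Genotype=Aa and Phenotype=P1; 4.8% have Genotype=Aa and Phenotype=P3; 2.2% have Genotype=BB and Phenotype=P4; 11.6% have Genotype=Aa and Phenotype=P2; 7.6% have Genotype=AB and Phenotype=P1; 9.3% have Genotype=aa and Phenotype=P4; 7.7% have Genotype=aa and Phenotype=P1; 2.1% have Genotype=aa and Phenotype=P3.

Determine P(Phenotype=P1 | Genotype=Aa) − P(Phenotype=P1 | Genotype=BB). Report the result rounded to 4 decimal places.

P(Genotype=Aa) = 0.064 + 0.116 + 0.048 + 0.077 = 0.305; P(Phenotype=P1 | Genotype=Aa) = 0.064/0.305 = 0.20984.
P(Genotype=BB) = 0.079 + 0.009 + 0.057 + 0.022 = 0.167; P(Phenotype=P1 | Genotype=BB) = 0.079/0.167 = 0.47305.
Difference = -0.2632.

-0.2632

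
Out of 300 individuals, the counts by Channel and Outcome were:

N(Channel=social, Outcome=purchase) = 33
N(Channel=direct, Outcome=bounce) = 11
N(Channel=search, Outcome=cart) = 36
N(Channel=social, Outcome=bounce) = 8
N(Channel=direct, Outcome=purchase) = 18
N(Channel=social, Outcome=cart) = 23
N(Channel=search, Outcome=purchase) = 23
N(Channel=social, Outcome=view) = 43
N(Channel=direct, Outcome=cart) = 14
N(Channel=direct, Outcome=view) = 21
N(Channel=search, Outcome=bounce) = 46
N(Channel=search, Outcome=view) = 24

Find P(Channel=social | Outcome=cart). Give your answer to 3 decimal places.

0.315

Total with Outcome=cart: 36 + 23 + 14 = 73.
P(Channel=social | Outcome=cart) = 23/73 = 0.315.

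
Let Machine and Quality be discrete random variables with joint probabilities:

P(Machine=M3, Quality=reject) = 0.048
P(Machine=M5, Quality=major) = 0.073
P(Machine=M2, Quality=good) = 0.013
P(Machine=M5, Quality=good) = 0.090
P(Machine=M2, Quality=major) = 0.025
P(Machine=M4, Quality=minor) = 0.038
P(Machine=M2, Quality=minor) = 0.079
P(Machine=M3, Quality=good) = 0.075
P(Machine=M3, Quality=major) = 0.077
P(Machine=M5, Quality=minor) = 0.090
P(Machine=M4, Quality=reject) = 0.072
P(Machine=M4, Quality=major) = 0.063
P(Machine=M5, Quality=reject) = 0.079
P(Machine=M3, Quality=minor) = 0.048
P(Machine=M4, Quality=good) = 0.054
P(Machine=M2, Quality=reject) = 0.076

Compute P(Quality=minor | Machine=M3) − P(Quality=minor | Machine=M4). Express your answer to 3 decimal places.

P(Machine=M3) = 0.075 + 0.048 + 0.077 + 0.048 = 0.248; P(Quality=minor | Machine=M3) = 0.048/0.248 = 0.1935.
P(Machine=M4) = 0.054 + 0.038 + 0.063 + 0.072 = 0.227; P(Quality=minor | Machine=M4) = 0.038/0.227 = 0.1674.
Difference = 0.026.

0.026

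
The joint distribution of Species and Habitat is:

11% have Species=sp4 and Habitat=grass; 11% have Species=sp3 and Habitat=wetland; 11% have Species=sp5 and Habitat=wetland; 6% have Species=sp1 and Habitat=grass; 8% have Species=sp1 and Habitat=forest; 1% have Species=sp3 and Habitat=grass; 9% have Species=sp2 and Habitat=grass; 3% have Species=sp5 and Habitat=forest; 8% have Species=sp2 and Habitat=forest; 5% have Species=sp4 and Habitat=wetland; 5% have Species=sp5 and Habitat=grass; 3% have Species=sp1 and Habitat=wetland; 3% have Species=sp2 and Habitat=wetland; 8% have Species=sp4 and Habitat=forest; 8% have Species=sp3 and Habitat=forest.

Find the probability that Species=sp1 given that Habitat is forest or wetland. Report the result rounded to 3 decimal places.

P(Habitat=forest) = 0.08 + 0.08 + 0.08 + 0.08 + 0.03 = 0.35.
P(Habitat=wetland) = 0.03 + 0.03 + 0.11 + 0.05 + 0.11 = 0.33.
P(Habitat ∈ {forest, wetland}) = 0.35 + 0.33 = 0.68; P(Species=sp1, Habitat ∈ {forest, wetland}) = 0.08 + 0.03 = 0.11.
P(Species=sp1 | Habitat ∈ {forest, wetland}) = 0.11/0.68 = 0.162.

0.162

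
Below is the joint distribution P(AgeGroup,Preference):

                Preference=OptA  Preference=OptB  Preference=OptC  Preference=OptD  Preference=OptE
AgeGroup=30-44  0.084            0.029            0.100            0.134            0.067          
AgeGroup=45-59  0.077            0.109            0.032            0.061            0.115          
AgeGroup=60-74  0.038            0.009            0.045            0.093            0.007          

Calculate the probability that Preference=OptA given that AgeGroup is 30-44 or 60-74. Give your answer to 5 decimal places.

0.20132

P(AgeGroup=30-44) = 0.084 + 0.029 + 0.100 + 0.134 + 0.067 = 0.414.
P(AgeGroup=60-74) = 0.038 + 0.009 + 0.045 + 0.093 + 0.007 = 0.192.
P(AgeGroup ∈ {30-44, 60-74}) = 0.414 + 0.192 = 0.606; P(Preference=OptA, AgeGroup ∈ {30-44, 60-74}) = 0.084 + 0.038 = 0.122.
P(Preference=OptA | AgeGroup ∈ {30-44, 60-74}) = 0.122/0.606 = 0.20132.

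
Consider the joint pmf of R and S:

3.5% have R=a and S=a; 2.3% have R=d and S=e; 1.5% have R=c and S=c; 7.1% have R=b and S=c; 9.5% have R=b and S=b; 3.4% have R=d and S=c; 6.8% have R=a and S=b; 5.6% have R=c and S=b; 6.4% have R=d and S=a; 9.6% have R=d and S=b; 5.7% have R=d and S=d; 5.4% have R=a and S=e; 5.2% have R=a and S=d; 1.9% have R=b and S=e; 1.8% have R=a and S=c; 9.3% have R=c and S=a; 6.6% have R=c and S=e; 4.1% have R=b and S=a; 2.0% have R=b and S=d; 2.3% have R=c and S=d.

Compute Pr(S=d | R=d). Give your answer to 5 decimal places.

0.20803

P(R=d) = 0.064 + 0.096 + 0.034 + 0.057 + 0.023 = 0.274.
P(S=d | R=d) = 0.057/0.274 = 0.20803.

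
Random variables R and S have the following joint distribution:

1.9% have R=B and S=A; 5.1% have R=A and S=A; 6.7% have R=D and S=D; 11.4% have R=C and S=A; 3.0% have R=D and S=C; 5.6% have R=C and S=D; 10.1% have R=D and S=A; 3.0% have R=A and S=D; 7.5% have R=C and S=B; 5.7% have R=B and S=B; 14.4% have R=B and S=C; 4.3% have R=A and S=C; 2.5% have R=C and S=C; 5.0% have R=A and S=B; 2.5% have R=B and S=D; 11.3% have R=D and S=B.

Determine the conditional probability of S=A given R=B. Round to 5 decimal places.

0.07755

P(R=B) = 0.019 + 0.057 + 0.144 + 0.025 = 0.245.
P(S=A | R=B) = 0.019/0.245 = 0.07755.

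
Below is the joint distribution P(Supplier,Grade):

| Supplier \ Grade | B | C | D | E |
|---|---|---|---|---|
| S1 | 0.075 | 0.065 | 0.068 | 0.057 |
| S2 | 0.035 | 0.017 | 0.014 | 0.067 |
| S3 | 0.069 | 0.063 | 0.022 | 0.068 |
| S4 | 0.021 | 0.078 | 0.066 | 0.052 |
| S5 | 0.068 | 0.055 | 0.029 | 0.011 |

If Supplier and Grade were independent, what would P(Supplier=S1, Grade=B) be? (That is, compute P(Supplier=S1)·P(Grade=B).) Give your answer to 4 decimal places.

0.0710

P(Supplier=S1) = 0.075 + 0.065 + 0.068 + 0.057 = 0.265.
P(Grade=B) = 0.075 + 0.035 + 0.069 + 0.021 + 0.068 = 0.268.
Product: 0.265 × 0.268 = 0.0710.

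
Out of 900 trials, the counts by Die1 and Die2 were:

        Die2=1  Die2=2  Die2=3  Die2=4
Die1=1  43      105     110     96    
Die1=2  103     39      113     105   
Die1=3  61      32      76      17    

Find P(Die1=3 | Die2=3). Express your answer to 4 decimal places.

Total with Die2=3: 110 + 113 + 76 = 299.
P(Die1=3 | Die2=3) = 76/299 = 0.2542.

0.2542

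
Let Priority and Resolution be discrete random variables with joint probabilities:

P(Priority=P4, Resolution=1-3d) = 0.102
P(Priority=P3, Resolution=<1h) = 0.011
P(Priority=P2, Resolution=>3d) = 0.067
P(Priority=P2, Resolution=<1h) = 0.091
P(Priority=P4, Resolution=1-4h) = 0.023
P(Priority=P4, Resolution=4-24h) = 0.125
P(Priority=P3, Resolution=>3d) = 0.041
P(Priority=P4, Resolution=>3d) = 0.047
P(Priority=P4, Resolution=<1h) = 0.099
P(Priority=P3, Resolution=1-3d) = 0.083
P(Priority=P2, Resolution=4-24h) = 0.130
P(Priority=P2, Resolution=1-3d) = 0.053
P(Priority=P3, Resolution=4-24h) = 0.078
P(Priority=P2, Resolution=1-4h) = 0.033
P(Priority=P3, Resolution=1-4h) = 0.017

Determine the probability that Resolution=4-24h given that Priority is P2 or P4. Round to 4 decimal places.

P(Priority=P2) = 0.091 + 0.033 + 0.130 + 0.053 + 0.067 = 0.374.
P(Priority=P4) = 0.099 + 0.023 + 0.125 + 0.102 + 0.047 = 0.396.
P(Priority ∈ {P2, P4}) = 0.374 + 0.396 = 0.770; P(Resolution=4-24h, Priority ∈ {P2, P4}) = 0.130 + 0.125 = 0.255.
P(Resolution=4-24h | Priority ∈ {P2, P4}) = 0.255/0.770 = 0.3312.

0.3312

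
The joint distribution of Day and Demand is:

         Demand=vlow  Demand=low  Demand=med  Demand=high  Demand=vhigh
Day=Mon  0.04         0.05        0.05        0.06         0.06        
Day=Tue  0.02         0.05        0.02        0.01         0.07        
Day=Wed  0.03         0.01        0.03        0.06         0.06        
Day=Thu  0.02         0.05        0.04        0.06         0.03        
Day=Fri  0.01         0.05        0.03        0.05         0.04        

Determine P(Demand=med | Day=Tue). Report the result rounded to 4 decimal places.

P(Day=Tue) = 0.02 + 0.05 + 0.02 + 0.01 + 0.07 = 0.17.
P(Demand=med | Day=Tue) = 0.02/0.17 = 0.1176.

0.1176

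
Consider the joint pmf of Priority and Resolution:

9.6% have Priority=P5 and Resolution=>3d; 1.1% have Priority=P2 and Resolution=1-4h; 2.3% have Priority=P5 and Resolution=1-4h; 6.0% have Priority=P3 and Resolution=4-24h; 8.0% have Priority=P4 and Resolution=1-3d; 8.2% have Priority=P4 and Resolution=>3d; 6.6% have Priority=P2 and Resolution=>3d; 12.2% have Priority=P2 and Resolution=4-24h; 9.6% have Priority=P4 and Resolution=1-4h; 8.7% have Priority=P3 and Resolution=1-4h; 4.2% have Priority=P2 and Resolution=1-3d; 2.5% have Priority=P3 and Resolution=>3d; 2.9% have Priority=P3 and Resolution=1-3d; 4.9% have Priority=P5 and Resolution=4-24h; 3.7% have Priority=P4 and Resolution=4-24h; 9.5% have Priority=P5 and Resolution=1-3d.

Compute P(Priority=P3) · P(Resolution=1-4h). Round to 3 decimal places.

0.044

P(Priority=P3) = 0.087 + 0.060 + 0.029 + 0.025 = 0.201.
P(Resolution=1-4h) = 0.011 + 0.087 + 0.096 + 0.023 = 0.217.
Product: 0.201 × 0.217 = 0.044.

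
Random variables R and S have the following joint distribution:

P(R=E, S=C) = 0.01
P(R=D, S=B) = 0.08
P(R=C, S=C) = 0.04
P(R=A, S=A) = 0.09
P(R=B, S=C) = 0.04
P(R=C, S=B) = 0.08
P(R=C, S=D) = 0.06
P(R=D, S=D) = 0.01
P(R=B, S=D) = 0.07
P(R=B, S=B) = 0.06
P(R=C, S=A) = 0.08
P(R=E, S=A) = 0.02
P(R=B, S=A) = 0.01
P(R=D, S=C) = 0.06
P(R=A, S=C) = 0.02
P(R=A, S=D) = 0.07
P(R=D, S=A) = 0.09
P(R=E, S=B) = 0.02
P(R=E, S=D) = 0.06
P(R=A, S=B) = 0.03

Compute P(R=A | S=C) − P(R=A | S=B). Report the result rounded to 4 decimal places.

0.0065

P(S=C) = 0.02 + 0.04 + 0.04 + 0.06 + 0.01 = 0.17; P(R=A | S=C) = 0.02/0.17 = 0.11765.
P(S=B) = 0.03 + 0.06 + 0.08 + 0.08 + 0.02 = 0.27; P(R=A | S=B) = 0.03/0.27 = 0.11111.
Difference = 0.0065.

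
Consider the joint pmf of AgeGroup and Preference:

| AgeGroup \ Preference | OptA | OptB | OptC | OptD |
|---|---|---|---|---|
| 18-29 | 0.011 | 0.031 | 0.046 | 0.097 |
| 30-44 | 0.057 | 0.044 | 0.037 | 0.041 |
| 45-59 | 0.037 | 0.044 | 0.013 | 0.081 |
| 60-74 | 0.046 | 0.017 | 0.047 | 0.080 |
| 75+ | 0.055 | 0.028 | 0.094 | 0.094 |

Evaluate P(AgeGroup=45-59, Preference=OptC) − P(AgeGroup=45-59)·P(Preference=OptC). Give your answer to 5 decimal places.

-0.02848

P(AgeGroup=45-59) = 0.037 + 0.044 + 0.013 + 0.081 = 0.175.
P(Preference=OptC) = 0.046 + 0.037 + 0.013 + 0.047 + 0.094 = 0.237.
P(AgeGroup=45-59, Preference=OptC) − P(AgeGroup=45-59)P(Preference=OptC) = 0.013 − 0.175×0.237 = -0.02848.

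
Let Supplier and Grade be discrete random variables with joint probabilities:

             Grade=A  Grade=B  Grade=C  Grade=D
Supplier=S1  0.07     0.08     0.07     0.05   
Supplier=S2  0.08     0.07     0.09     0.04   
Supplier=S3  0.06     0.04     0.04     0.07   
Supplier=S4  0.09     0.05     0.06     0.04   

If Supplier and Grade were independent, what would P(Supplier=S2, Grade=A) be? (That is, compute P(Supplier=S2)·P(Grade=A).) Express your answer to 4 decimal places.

0.0840

P(Supplier=S2) = 0.08 + 0.07 + 0.09 + 0.04 = 0.28.
P(Grade=A) = 0.07 + 0.08 + 0.06 + 0.09 = 0.30.
Product: 0.28 × 0.30 = 0.0840.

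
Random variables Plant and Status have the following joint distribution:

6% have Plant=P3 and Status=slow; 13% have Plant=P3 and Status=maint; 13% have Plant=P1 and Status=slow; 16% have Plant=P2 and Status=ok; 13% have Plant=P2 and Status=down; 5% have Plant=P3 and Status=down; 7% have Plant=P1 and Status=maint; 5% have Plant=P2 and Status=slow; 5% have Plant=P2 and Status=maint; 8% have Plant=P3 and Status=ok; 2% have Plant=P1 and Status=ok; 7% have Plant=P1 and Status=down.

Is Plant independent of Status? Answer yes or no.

P(Plant=P1) = 0.29 and P(Status=slow) = 0.24, so their product is 0.0696, but P(Plant=P1, Status=slow) = 0.13. Since these differ, Plant and Status are not independent.

no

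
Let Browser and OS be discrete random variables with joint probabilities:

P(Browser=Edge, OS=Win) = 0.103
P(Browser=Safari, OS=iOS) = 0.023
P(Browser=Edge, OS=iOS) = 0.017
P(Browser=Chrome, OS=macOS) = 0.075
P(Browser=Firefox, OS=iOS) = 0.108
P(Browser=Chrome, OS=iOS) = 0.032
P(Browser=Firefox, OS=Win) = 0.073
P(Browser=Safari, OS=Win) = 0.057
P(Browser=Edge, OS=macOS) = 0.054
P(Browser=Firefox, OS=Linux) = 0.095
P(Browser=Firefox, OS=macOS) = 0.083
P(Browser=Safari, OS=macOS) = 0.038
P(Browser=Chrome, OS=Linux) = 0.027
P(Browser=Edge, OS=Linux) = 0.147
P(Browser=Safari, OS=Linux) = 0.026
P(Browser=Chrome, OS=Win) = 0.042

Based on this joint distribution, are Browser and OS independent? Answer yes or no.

P(Browser=Edge) = 0.321 and P(OS=Linux) = 0.295, so their product is 0.09470, but P(Browser=Edge, OS=Linux) = 0.147. Since these differ, Browser and OS are not independent.

no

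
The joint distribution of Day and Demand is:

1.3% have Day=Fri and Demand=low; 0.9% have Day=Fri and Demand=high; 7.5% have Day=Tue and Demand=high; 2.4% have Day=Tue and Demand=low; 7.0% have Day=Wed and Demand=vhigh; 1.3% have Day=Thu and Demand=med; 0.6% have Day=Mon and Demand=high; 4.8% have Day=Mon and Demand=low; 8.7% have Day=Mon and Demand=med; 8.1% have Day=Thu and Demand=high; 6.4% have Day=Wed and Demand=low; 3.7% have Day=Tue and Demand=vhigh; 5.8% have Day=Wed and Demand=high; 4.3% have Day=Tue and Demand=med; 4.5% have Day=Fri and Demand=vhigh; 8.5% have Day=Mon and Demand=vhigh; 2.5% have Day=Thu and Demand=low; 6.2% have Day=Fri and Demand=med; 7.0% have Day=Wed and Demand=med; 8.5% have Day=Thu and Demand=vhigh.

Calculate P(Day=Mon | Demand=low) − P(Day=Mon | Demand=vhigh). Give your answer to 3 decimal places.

0.012

P(Demand=low) = 0.048 + 0.024 + 0.064 + 0.025 + 0.013 = 0.174; P(Day=Mon | Demand=low) = 0.048/0.174 = 0.2759.
P(Demand=vhigh) = 0.085 + 0.037 + 0.070 + 0.085 + 0.045 = 0.322; P(Day=Mon | Demand=vhigh) = 0.085/0.322 = 0.2640.
Difference = 0.012.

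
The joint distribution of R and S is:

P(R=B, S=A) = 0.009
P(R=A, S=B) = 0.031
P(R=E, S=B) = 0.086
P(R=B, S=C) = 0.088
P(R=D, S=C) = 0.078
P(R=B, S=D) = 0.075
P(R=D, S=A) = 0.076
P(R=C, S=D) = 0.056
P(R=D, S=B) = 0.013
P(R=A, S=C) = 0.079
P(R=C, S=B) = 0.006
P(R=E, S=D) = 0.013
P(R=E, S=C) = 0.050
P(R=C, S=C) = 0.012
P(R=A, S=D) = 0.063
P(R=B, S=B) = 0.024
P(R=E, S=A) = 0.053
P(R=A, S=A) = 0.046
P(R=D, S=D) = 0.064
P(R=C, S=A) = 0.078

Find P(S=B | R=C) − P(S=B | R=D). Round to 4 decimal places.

P(R=C) = 0.078 + 0.006 + 0.012 + 0.056 = 0.152; P(S=B | R=C) = 0.006/0.152 = 0.03947.
P(R=D) = 0.076 + 0.013 + 0.078 + 0.064 = 0.231; P(S=B | R=D) = 0.013/0.231 = 0.05628.
Difference = -0.0168.

-0.0168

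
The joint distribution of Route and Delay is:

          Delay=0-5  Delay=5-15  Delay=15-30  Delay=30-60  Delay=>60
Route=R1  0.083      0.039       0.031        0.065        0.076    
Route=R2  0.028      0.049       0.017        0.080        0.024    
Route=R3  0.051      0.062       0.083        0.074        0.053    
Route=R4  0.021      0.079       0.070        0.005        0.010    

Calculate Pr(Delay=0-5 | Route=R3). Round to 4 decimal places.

0.1579

P(Route=R3) = 0.051 + 0.062 + 0.083 + 0.074 + 0.053 = 0.323.
P(Delay=0-5 | Route=R3) = 0.051/0.323 = 0.1579.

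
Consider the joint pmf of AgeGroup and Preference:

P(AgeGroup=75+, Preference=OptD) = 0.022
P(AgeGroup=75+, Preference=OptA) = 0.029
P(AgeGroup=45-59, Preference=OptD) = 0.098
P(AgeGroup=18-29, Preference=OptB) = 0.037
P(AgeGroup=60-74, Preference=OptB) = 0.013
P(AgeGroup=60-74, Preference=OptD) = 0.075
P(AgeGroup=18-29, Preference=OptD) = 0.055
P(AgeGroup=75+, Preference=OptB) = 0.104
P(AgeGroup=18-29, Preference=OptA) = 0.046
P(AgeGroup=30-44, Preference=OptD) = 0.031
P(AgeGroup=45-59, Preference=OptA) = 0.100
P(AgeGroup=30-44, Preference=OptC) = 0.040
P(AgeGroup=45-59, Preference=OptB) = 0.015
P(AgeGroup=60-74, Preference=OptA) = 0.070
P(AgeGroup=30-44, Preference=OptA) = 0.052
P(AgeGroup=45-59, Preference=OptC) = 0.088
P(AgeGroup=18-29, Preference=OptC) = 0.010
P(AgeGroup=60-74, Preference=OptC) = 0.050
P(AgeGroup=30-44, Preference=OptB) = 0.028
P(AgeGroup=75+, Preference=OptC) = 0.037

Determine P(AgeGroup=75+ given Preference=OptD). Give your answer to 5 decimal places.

P(Preference=OptD) = 0.055 + 0.031 + 0.098 + 0.075 + 0.022 = 0.281.
P(AgeGroup=75+ | Preference=OptD) = 0.022/0.281 = 0.07829.

0.07829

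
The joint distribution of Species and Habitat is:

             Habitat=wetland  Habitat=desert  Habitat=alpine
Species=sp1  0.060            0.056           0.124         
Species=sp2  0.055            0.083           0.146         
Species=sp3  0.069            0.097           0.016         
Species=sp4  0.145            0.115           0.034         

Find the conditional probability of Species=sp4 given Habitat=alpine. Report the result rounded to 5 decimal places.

P(Habitat=alpine) = 0.124 + 0.146 + 0.016 + 0.034 = 0.320.
P(Species=sp4 | Habitat=alpine) = 0.034/0.320 = 0.10625.

0.10625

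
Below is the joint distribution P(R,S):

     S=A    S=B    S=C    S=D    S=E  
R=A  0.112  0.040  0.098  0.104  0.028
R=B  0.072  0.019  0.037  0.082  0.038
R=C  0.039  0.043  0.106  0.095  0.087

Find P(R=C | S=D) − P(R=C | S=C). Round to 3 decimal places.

-0.102

P(S=D) = 0.104 + 0.082 + 0.095 = 0.281; P(R=C | S=D) = 0.095/0.281 = 0.3381.
P(S=C) = 0.098 + 0.037 + 0.106 = 0.241; P(R=C | S=C) = 0.106/0.241 = 0.4398.
Difference = -0.102.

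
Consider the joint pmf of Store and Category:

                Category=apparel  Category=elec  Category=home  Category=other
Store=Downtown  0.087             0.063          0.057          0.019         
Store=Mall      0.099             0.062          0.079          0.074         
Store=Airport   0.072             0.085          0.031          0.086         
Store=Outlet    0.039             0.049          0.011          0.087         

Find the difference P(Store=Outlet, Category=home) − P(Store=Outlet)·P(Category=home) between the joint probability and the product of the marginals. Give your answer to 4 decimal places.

P(Store=Outlet) = 0.039 + 0.049 + 0.011 + 0.087 = 0.186.
P(Category=home) = 0.057 + 0.079 + 0.031 + 0.011 = 0.178.
P(Store=Outlet, Category=home) − P(Store=Outlet)P(Category=home) = 0.011 − 0.186×0.178 = -0.0221.

-0.0221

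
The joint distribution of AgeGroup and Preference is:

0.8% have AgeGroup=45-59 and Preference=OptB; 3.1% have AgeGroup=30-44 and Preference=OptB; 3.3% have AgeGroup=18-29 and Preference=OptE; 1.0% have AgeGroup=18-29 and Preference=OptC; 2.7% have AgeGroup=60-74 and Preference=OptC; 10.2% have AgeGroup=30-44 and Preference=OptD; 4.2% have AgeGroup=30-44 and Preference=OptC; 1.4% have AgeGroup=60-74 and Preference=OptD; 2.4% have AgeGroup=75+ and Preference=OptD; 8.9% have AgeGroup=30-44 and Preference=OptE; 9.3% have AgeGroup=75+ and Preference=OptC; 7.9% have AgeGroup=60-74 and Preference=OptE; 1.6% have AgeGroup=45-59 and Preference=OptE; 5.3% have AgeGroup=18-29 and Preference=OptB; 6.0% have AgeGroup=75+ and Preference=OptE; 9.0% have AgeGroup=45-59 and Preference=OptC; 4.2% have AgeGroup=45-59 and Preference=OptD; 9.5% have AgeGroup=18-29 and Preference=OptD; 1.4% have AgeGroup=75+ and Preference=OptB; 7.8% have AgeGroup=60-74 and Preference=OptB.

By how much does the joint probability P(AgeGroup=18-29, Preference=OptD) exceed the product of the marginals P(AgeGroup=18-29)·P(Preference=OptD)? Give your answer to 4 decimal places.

0.0421

P(AgeGroup=18-29) = 0.053 + 0.010 + 0.095 + 0.033 = 0.191.
P(Preference=OptD) = 0.095 + 0.102 + 0.042 + 0.014 + 0.024 = 0.277.
P(AgeGroup=18-29, Preference=OptD) − P(AgeGroup=18-29)P(Preference=OptD) = 0.095 − 0.191×0.277 = 0.0421.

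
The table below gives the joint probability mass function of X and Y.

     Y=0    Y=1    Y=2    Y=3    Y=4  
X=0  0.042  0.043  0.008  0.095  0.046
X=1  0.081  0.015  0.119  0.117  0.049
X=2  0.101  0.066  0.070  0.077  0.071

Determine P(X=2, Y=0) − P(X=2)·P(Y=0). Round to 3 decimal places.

P(X=2) = 0.101 + 0.066 + 0.070 + 0.077 + 0.071 = 0.385.
P(Y=0) = 0.042 + 0.081 + 0.101 = 0.224.
P(X=2, Y=0) − P(X=2)P(Y=0) = 0.101 − 0.385×0.224 = 0.015.

0.015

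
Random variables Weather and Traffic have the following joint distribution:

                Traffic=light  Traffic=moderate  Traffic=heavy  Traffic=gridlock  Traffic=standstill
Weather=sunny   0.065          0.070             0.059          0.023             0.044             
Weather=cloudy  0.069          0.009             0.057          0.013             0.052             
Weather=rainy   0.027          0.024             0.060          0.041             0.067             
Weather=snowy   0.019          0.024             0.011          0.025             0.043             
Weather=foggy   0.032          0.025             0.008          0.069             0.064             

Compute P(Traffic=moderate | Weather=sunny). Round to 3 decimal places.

0.268

P(Weather=sunny) = 0.065 + 0.070 + 0.059 + 0.023 + 0.044 = 0.261.
P(Traffic=moderate | Weather=sunny) = 0.070/0.261 = 0.268.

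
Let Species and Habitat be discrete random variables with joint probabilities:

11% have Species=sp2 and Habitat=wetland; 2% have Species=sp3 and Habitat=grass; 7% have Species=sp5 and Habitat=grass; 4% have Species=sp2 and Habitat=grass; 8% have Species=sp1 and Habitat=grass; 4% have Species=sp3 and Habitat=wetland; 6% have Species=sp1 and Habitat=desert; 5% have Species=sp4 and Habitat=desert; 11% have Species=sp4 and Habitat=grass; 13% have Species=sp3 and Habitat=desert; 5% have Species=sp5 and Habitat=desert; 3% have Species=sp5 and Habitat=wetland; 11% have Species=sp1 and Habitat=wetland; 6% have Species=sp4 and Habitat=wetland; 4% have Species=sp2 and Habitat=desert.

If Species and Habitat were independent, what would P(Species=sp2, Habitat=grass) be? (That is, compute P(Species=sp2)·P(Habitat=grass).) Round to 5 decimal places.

P(Species=sp2) = 0.04 + 0.11 + 0.04 = 0.19.
P(Habitat=grass) = 0.08 + 0.04 + 0.02 + 0.11 + 0.07 = 0.32.
Product: 0.19 × 0.32 = 0.06080.

0.06080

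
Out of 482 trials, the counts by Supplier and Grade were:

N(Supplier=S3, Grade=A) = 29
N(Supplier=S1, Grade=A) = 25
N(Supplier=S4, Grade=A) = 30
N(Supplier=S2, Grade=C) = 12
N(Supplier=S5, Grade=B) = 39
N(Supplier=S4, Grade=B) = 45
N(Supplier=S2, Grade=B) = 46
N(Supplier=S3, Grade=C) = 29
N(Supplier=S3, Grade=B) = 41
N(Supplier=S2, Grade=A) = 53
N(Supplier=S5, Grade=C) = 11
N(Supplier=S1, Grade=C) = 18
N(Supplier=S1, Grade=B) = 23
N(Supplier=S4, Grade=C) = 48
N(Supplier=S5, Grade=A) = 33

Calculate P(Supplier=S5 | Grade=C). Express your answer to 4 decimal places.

Total with Grade=C: 18 + 12 + 29 + 48 + 11 = 118.
P(Supplier=S5 | Grade=C) = 11/118 = 0.0932.

0.0932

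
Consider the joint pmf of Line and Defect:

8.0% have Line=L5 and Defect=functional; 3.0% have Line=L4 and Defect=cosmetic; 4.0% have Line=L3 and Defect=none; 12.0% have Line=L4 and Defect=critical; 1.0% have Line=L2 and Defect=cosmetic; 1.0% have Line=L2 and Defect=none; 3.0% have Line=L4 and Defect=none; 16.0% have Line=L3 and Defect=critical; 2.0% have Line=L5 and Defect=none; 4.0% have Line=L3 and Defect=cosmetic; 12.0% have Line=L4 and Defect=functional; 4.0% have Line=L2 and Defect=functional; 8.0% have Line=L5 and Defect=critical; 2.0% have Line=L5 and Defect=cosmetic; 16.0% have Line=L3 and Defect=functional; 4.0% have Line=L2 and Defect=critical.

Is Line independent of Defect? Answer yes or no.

Every cell satisfies P(Line,Defect) = P(Line)·P(Defect). For instance P(Line=L3) = 0.400, P(Defect=cosmetic) = 0.100, and 0.400×0.100 = 0.040 matches the joint entry. So Line and Defect are independent.

yes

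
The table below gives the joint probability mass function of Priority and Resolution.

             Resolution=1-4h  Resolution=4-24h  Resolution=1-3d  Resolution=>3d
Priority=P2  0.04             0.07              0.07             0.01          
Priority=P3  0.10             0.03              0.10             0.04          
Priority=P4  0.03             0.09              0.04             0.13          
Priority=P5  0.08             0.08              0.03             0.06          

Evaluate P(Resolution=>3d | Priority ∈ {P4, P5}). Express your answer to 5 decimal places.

P(Priority=P4) = 0.03 + 0.09 + 0.04 + 0.13 = 0.29.
P(Priority=P5) = 0.08 + 0.08 + 0.03 + 0.06 = 0.25.
P(Priority ∈ {P4, P5}) = 0.29 + 0.25 = 0.54; P(Resolution=>3d, Priority ∈ {P4, P5}) = 0.13 + 0.06 = 0.19.
P(Resolution=>3d | Priority ∈ {P4, P5}) = 0.19/0.54 = 0.35185.

0.35185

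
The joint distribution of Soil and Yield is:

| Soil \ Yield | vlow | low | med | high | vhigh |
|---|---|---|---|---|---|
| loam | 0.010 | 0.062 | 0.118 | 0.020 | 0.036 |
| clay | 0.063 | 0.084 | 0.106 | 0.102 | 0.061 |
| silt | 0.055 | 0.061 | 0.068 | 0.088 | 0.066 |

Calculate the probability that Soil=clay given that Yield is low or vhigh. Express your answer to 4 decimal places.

0.3919

P(Yield=low) = 0.062 + 0.084 + 0.061 = 0.207.
P(Yield=vhigh) = 0.036 + 0.061 + 0.066 = 0.163.
P(Yield ∈ {low, vhigh}) = 0.207 + 0.163 = 0.370; P(Soil=clay, Yield ∈ {low, vhigh}) = 0.084 + 0.061 = 0.145.
P(Soil=clay | Yield ∈ {low, vhigh}) = 0.145/0.370 = 0.3919.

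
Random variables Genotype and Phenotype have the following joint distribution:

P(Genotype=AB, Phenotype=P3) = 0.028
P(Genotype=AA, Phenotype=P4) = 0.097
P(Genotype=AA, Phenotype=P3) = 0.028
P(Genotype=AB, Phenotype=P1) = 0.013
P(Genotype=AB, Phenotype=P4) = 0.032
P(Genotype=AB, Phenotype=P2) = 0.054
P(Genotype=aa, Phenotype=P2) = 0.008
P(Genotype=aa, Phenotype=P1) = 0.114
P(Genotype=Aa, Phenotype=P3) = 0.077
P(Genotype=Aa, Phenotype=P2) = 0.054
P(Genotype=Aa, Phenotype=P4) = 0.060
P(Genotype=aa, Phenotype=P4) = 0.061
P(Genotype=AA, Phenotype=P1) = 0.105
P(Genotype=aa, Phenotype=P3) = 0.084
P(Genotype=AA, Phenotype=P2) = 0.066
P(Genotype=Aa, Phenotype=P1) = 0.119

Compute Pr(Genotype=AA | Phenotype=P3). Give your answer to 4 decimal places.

P(Phenotype=P3) = 0.028 + 0.077 + 0.084 + 0.028 = 0.217.
P(Genotype=AA | Phenotype=P3) = 0.028/0.217 = 0.1290.

0.1290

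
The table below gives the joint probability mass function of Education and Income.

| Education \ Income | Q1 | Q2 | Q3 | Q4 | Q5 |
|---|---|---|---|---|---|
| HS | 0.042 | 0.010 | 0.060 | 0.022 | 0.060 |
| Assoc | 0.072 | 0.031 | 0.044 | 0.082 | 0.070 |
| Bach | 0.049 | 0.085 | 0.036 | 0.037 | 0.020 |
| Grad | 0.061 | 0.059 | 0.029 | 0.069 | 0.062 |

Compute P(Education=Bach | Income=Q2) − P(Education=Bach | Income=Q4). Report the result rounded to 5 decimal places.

0.28327

P(Income=Q2) = 0.010 + 0.031 + 0.085 + 0.059 = 0.185; P(Education=Bach | Income=Q2) = 0.085/0.185 = 0.459459.
P(Income=Q4) = 0.022 + 0.082 + 0.037 + 0.069 = 0.210; P(Education=Bach | Income=Q4) = 0.037/0.210 = 0.176190.
Difference = 0.28327.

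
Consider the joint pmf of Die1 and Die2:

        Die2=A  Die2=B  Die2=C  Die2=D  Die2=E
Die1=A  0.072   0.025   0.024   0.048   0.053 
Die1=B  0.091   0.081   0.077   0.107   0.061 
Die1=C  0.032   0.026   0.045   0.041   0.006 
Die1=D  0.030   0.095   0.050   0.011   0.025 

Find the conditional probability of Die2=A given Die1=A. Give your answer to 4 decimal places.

P(Die1=A) = 0.072 + 0.025 + 0.024 + 0.048 + 0.053 = 0.222.
P(Die2=A | Die1=A) = 0.072/0.222 = 0.3243.

0.3243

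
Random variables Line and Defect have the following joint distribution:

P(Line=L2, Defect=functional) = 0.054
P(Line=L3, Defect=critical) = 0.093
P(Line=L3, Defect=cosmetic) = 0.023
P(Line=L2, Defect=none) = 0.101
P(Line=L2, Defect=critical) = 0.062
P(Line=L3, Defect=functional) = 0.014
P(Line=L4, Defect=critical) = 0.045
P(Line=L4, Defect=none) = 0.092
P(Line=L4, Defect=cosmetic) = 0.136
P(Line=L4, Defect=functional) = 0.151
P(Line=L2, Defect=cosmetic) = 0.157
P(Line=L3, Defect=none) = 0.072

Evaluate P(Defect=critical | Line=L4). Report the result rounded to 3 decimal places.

0.106

P(Line=L4) = 0.092 + 0.136 + 0.151 + 0.045 = 0.424.
P(Defect=critical | Line=L4) = 0.045/0.424 = 0.106.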